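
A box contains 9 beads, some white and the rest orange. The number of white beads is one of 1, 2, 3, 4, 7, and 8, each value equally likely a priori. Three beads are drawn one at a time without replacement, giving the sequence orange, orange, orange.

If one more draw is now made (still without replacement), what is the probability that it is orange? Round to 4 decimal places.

0.6887

For each hypothesis, P(data | H) works out to: P(data | r = 1) = (8/9)(7/8)(6/7) = 2/3; P(data | r = 2) = (7/9)(6/8)(5/7) = 5/12; P(data | r = 3) = (6/9)(5/8)(4/7) = 5/21; P(data | r = 4) = (5/9)(4/8)(3/7) = 5/42; P(data | r = 7) = (2/9)(1/8)(0/7) = 0; P(data | r = 8) = (1/9)(0/8) = 0.
Multiplying each by its prior: 1/6 · 2/3 = 1/9, 1/6 · 5/12 = 5/72, 1/6 · 5/21 = 5/126, 1/6 · 5/42 = 5/252, 1/6 · 0 = 0, 1/6 · 0 = 0; with total 121/504.
The posterior is then P(r = 1 | data) = 56/121, P(r = 2 | data) = 35/121, P(r = 3 | data) = 20/121, P(r = 4 | data) = 10/121, P(r = 7 | data) = 0, P(r = 8 | data) = 0.
So P(orange next | data) = Σ P(orange next | H) P(H | data) = (5/6)(56/121) + (2/3)(35/121) + (1/2)(20/121) + (1/3)(10/121) = 250/363.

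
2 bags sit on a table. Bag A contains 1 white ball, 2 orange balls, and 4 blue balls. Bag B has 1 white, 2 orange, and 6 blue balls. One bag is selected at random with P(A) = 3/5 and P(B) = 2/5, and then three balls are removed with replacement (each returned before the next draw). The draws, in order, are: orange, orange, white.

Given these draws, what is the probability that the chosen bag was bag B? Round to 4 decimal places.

Compute the likelihood of the observed sequence for each case: P(data | bag A) = (2/7)(2/7)(1/7) = 0.011662; P(data | bag B) = (2/9)(2/9)(1/9) = 0.005487.
Weighting by the prior gives 3/5 · 0.011662 = 0.0069971, 2/5 · 0.005487 = 0.0021948; with total 0.0091919.
So P(bag B | data) = (0.0021948) / (0.0091919) = 0.23877.

0.2388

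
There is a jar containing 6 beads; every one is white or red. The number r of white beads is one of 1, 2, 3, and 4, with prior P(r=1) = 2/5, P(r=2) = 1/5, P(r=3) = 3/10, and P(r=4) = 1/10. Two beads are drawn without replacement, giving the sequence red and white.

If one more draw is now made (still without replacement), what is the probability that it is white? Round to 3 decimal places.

Under each hypothesis, the probability of the observed sequence is: P(data | r = 1) = (5/6)(1/5) = 1/6; P(data | r = 2) = (4/6)(2/5) = 4/15; P(data | r = 3) = (3/6)(3/5) = 3/10; P(data | r = 4) = (2/6)(4/5) = 4/15.
Weighting by the prior gives 2/5 · 1/6 = 1/15, 1/5 · 4/15 = 4/75, 3/10 · 3/10 = 9/100, 1/10 · 4/15 = 2/75; summing to 71/300.
Dividing through by the total gives posterior P(r = 1 | data) = 20/71, P(r = 2 | data) = 16/71, P(r = 3 | data) = 27/71, P(r = 4 | data) = 8/71.
The predictive probability is P(white next | data) = (0)(20/71) + (1/4)(16/71) + (1/2)(27/71) + (3/4)(8/71) = 47/142.

0.331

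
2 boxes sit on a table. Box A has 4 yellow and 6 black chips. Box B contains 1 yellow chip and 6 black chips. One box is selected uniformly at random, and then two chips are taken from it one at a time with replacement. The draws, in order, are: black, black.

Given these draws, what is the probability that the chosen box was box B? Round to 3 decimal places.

0.671

Under each hypothesis, the probability of the observed sequence is: P(data | box A) = (6/10)(6/10) = 0.36; P(data | box B) = (6/7)(6/7) = 0.73469.
Multiplying each by its prior: 1/2 · 0.36 = 0.18, 1/2 · 0.73469 = 0.36735; these sum to 0.54735.
Hence P(box B | data) = (0.36735) / (0.54735) = 0.67114.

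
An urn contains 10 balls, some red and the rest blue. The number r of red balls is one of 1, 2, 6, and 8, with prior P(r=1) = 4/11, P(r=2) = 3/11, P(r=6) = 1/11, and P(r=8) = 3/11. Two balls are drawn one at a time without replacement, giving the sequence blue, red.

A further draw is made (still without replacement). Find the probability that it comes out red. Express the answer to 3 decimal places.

0.404

For each hypothesis, P(data | H) works out to: P(data | r = 1) = (9/10)(1/9) = 1/10; P(data | r = 2) = (8/10)(2/9) = 8/45; P(data | r = 6) = (4/10)(6/9) = 4/15; P(data | r = 8) = (2/10)(8/9) = 8/45.
The prior-weighted likelihoods are 4/11 · 1/10 = 2/55, 3/11 · 8/45 = 8/165, 1/11 · 4/15 = 4/165, 3/11 · 8/45 = 8/165; these sum to 26/165.
Dividing through by the total gives posterior P(r = 1 | data) = 3/13, P(r = 2 | data) = 4/13, P(r = 6 | data) = 2/13, P(r = 8 | data) = 4/13.
The predictive probability is P(red next | data) = (0)(3/13) + (1/8)(4/13) + (5/8)(2/13) + (7/8)(4/13) = 21/52.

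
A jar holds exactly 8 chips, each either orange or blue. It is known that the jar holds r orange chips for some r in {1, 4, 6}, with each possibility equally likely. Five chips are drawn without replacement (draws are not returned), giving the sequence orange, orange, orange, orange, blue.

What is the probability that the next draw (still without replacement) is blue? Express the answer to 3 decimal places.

The likelihood of the observed sequence under each hypothesis: P(data | r = 1) = (1/8)(0/7) = 0; P(data | r = 4) = (4/8)(3/7)(2/6)(1/5)(4/4) = 1/70; P(data | r = 6) = (6/8)(5/7)(4/6)(3/5)(2/4) = 3/28.
The prior-weighted likelihoods are 1/3 · 0 = 0, 1/3 · 1/70 = 1/210, 1/3 · 3/28 = 1/28; these sum to 17/420.
Normalising, the posterior is P(r = 1 | data) = 0, P(r = 4 | data) = 2/17, P(r = 6 | data) = 15/17.
So P(blue next | data) = Σ P(blue next | H) P(H | data) = (1)(2/17) + (1/3)(15/17) = 7/17.

0.412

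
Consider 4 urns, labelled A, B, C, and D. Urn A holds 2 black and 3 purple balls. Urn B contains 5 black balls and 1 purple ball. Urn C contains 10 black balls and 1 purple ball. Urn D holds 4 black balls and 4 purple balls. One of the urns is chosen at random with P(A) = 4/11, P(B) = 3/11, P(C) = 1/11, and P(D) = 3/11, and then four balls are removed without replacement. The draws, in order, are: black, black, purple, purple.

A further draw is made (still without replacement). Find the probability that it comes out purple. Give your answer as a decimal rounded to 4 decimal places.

0.8043

For each hypothesis, P(data | H) works out to: P(data | urn A) = (2/5)(1/4)(3/3)(2/2) = 1/10; P(data | urn B) = (5/6)(4/5)(1/4)(0/3) = 0; P(data | urn C) = (10/11)(9/10)(1/9)(0/8) = 0; P(data | urn D) = (4/8)(3/7)(4/6)(3/5) = 3/35.
Weighting by the prior gives 4/11 · 1/10 = 2/55, 3/11 · 0 = 0, 1/11 · 0 = 0, 3/11 · 3/35 = 9/385; summing to 23/385.
The posterior is then P(urn A | data) = 14/23, P(urn B | data) = 0, P(urn C | data) = 0, P(urn D | data) = 9/23.
Averaging over the posterior, P(purple next | data) = (1)(14/23) + (1/2)(9/23) = 37/46.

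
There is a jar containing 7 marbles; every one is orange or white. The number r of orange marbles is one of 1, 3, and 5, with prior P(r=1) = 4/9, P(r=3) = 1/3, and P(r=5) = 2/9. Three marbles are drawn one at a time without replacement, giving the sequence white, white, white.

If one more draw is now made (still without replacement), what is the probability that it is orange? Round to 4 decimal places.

0.3152

The likelihood of the observed sequence under each hypothesis: P(data | r = 1) = (6/7)(5/6)(4/5) = 4/7; P(data | r = 3) = (4/7)(3/6)(2/5) = 4/35; P(data | r = 5) = (2/7)(1/6)(0/5) = 0.
Multiplying each by its prior: 4/9 · 4/7 = 16/63, 1/3 · 4/35 = 4/105, 2/9 · 0 = 0; these sum to 92/315.
Normalising, the posterior is P(r = 1 | data) = 20/23, P(r = 3 | data) = 3/23, P(r = 5 | data) = 0.
So P(orange next | data) = Σ P(orange next | H) P(H | data) = (1/4)(20/23) + (3/4)(3/23) = 29/92.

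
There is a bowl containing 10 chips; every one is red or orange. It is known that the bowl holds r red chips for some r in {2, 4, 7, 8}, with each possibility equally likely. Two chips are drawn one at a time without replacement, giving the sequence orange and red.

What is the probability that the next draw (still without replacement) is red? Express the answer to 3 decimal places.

0.529

Compute the likelihood of the observed sequence for each case: P(data | r = 2) = (8/10)(2/9) = 8/45; P(data | r = 4) = (6/10)(4/9) = 4/15; P(data | r = 7) = (3/10)(7/9) = 7/30; P(data | r = 8) = (2/10)(8/9) = 8/45.
Weighting by the prior gives 1/4 · 8/45 = 2/45, 1/4 · 4/15 = 1/15, 1/4 · 7/30 = 7/120, 1/4 · 8/45 = 2/45; with total 77/360.
Normalising, the posterior is P(r = 2 | data) = 16/77, P(r = 4 | data) = 24/77, P(r = 7 | data) = 3/11, P(r = 8 | data) = 16/77.
So P(red next | data) = Σ P(red next | H) P(H | data) = (1/8)(16/77) + (3/8)(24/77) + (3/4)(3/11) + (7/8)(16/77) = 163/308.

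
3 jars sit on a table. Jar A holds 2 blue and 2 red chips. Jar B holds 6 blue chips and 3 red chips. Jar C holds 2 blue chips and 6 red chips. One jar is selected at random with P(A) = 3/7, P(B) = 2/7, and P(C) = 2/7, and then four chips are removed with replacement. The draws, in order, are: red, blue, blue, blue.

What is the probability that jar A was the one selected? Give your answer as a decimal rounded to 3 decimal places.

Compute the likelihood of the observed sequence for each case: P(data | jar A) = (2/4)(2/4)(2/4)(2/4) = 0.0625; P(data | jar B) = (3/9)(6/9)(6/9)(6/9) = 0.098765; P(data | jar C) = (6/8)(2/8)(2/8)(2/8) = 0.011719.
Multiplying each by its prior: 3/7 · 0.0625 = 0.026786, 2/7 · 0.098765 = 0.028219, 2/7 · 0.011719 = 0.0033482; summing to 0.058353.
Therefore the posterior P(jar A | data) = (0.026786) / (0.058353) = 0.45903.

0.459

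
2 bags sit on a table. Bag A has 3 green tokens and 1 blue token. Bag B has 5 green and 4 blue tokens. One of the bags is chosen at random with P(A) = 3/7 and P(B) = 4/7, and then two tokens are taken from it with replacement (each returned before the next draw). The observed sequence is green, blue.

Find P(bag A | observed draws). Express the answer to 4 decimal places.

0.3629

Under each hypothesis, the probability of the observed sequence is: P(data | bag A) = (3/4)(1/4) = 0.1875; P(data | bag B) = (5/9)(4/9) = 0.24691.
The prior-weighted likelihoods are 3/7 · 0.1875 = 0.080357, 4/7 · 0.24691 = 0.14109; with total 0.22145.
By Bayes' rule, P(bag A | data) = (0.080357) / (0.22145) = 0.36287.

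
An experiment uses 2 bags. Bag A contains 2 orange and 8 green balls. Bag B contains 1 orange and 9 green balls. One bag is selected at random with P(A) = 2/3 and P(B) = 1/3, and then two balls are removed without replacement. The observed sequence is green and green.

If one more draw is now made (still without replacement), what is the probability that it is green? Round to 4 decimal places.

Compute the likelihood of the observed sequence for each case: P(data | bag A) = (8/10)(7/9) = 28/45; P(data | bag B) = (9/10)(8/9) = 4/5.
The prior-weighted likelihoods are 2/3 · 28/45 = 56/135, 1/3 · 4/5 = 4/15; these sum to 92/135.
The posterior is then P(bag A | data) = 14/23, P(bag B | data) = 9/23.
So P(green next | data) = Σ P(green next | H) P(H | data) = (3/4)(14/23) + (7/8)(9/23) = 147/184.

0.7989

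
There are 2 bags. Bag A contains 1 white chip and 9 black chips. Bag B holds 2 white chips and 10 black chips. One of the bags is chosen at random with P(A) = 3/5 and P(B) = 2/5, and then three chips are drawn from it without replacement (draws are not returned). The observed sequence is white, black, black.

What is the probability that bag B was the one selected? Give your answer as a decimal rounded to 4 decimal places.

Compute the likelihood of the observed sequence for each case: P(data | bag A) = (1/10)(9/9)(8/8) = 1/10; P(data | bag B) = (2/12)(10/11)(9/10) = 3/22.
Multiplying each by its prior: 3/5 · 1/10 = 3/50, 2/5 · 3/22 = 3/55; summing to 63/550.
By Bayes' rule, P(bag B | data) = (3/55) / (63/550) = 10/21.

0.4762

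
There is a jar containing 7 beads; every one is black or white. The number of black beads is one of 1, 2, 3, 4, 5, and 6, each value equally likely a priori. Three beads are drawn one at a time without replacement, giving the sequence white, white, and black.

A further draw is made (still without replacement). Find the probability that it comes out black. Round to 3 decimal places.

The likelihood of the observed sequence under each hypothesis: P(data | r = 1) = (6/7)(5/6)(1/5) = 1/7; P(data | r = 2) = (5/7)(4/6)(2/5) = 4/21; P(data | r = 3) = (4/7)(3/6)(3/5) = 6/35; P(data | r = 4) = (3/7)(2/6)(4/5) = 4/35; P(data | r = 5) = (2/7)(1/6)(5/5) = 1/21; P(data | r = 6) = (1/7)(0/6) = 0.
Multiplying each by its prior: 1/6 · 1/7 = 1/42, 1/6 · 4/21 = 2/63, 1/6 · 6/35 = 1/35, 1/6 · 4/35 = 2/105, 1/6 · 1/21 = 1/126, 1/6 · 0 = 0; with total 1/9.
Dividing through by the total gives posterior P(r = 1 | data) = 3/14, P(r = 2 | data) = 2/7, P(r = 3 | data) = 9/35, P(r = 4 | data) = 6/35, P(r = 5 | data) = 1/14, P(r = 6 | data) = 0.
The predictive probability is P(black next | data) = (0)(3/14) + (1/4)(2/7) + (1/2)(9/35) + (3/4)(6/35) + (1)(1/14) = 2/5.

0.400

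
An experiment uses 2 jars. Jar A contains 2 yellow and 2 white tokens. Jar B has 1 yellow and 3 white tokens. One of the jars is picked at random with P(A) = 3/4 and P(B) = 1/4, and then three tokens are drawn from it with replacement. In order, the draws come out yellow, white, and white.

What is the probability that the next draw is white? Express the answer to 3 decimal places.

Compute the likelihood of the observed sequence for each case: P(data | jar A) = (2/4)(2/4)(2/4) = 1/8; P(data | jar B) = (1/4)(3/4)(3/4) = 9/64.
Weighting by the prior gives 3/4 · 1/8 = 3/32, 1/4 · 9/64 = 9/256; with total 33/256.
The posterior is then P(jar A | data) = 8/11, P(jar B | data) = 3/11.
Averaging over the posterior, P(white next | data) = (1/2)(8/11) + (3/4)(3/11) = 25/44.

0.568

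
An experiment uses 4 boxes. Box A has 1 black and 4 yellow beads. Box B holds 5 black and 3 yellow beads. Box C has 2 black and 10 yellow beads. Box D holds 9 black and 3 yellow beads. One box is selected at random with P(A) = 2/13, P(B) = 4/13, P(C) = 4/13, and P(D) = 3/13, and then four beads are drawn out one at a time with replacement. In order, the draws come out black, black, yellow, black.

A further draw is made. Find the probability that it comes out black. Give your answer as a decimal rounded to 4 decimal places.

Compute the likelihood of the observed sequence for each case: P(data | box A) = (1/5)(1/5)(4/5)(1/5) = 0.0064; P(data | box B) = (5/8)(5/8)(3/8)(5/8) = 0.091553; P(data | box C) = (2/12)(2/12)(10/12)(2/12) = 0.003858; P(data | box D) = (9/12)(9/12)(3/12)(9/12) = 0.10547.
The prior-weighted likelihoods are 2/13 · 0.0064 = 0.00098462, 4/13 · 0.091553 = 0.02817, 4/13 · 0.003858 = 0.0011871, 3/13 · 0.10547 = 0.024339; these sum to 0.054681.
The posterior is then P(box A | data) = 0.018007, P(box B | data) = 0.51517, P(box C | data) = 0.021709, P(box D | data) = 0.44511.
So P(black next | data) = Σ P(black next | H) P(H | data) = (1/5)(0.018007) + (5/8)(0.51517) + (1/6)(0.021709) + (3/4)(0.44511) = 0.66304.

0.6630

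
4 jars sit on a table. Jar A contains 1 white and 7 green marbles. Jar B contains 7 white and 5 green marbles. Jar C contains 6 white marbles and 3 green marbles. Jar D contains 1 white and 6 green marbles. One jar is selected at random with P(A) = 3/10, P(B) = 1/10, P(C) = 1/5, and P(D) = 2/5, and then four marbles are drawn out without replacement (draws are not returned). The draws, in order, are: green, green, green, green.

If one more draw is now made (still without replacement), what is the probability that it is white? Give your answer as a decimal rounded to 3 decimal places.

Under each hypothesis, the probability of the observed sequence is: P(data | jar A) = (7/8)(6/7)(5/6)(4/5) = 0.5; P(data | jar B) = (5/12)(4/11)(3/10)(2/9) = 0.010101; P(data | jar C) = (3/9)(2/8)(1/7)(0/6) = 0; P(data | jar D) = (6/7)(5/6)(4/5)(3/4) = 0.42857.
The prior-weighted likelihoods are 3/10 · 0.5 = 0.15, 1/10 · 0.010101 = 0.0010101, 1/5 · 0 = 0, 2/5 · 0.42857 = 0.17143; with total 0.32244.
The posterior is then P(jar A | data) = 0.4652, P(jar B | data) = 0.0031327, P(jar C | data) = 0, P(jar D | data) = 0.53166.
Averaging over the posterior, P(white next | data) = (1/4)(0.4652) + (7/8)(0.0031327) + (1/3)(0.53166) = 0.29626.

0.296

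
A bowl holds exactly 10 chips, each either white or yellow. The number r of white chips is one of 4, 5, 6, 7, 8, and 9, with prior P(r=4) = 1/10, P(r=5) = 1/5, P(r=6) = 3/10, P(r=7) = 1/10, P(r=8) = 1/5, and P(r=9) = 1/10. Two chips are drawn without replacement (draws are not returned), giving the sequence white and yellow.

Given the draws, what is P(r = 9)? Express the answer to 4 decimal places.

0.0433

Under each hypothesis, the probability of the observed sequence is: P(data | r = 4) = (4/10)(6/9) = 4/15; P(data | r = 5) = (5/10)(5/9) = 5/18; P(data | r = 6) = (6/10)(4/9) = 4/15; P(data | r = 7) = (7/10)(3/9) = 7/30; P(data | r = 8) = (8/10)(2/9) = 8/45; P(data | r = 9) = (9/10)(1/9) = 1/10.
Weighting by the prior gives 1/10 · 4/15 = 2/75, 1/5 · 5/18 = 1/18, 3/10 · 4/15 = 2/25, 1/10 · 7/30 = 7/300, 1/5 · 8/45 = 8/225, 1/10 · 1/10 = 1/100; with total 52/225.
So P(r = 9 | data) = (1/100) / (52/225) = 9/208.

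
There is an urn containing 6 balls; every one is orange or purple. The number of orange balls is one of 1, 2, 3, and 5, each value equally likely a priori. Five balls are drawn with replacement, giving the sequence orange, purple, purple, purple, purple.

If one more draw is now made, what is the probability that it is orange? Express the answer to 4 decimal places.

Under each hypothesis, the probability of the observed sequence is: P(data | r = 1) = (1/6)(5/6)(5/6)(5/6)(5/6) = 0.080376; P(data | r = 2) = (2/6)(4/6)(4/6)(4/6)(4/6) = 0.065844; P(data | r = 3) = (3/6)(3/6)(3/6)(3/6)(3/6) = 0.03125; P(data | r = 5) = (5/6)(1/6)(1/6)(1/6)(1/6) = 0.000643.
Multiplying each by its prior: 1/4 · 0.080376 = 0.020094, 1/4 · 0.065844 = 0.016461, 1/4 · 0.03125 = 0.0078125, 1/4 · 0.000643 = 0.00016075; summing to 0.044528.
The posterior is then P(r = 1 | data) = 0.45126, P(r = 2 | data) = 0.36968, P(r = 3 | data) = 0.17545, P(r = 5 | data) = 0.0036101.
Averaging over the posterior, P(orange next | data) = (1/6)(0.45126) + (1/3)(0.36968) + (1/2)(0.17545) + (5/6)(0.0036101) = 0.28917.

0.2892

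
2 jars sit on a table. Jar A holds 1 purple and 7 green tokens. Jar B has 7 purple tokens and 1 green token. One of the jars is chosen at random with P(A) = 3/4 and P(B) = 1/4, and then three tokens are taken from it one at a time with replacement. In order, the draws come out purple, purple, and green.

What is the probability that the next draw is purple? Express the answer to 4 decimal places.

0.6500

Compute the likelihood of the observed sequence for each case: P(data | jar A) = (1/8)(1/8)(7/8) = 0.013672; P(data | jar B) = (7/8)(7/8)(1/8) = 0.095703.
The prior-weighted likelihoods are 3/4 · 0.013672 = 0.010254, 1/4 · 0.095703 = 0.023926; these sum to 0.03418.
Normalising, the posterior is P(jar A | data) = 0.3, P(jar B | data) = 0.7.
Averaging over the posterior, P(purple next | data) = (1/8)(0.3) + (7/8)(0.7) = 0.65.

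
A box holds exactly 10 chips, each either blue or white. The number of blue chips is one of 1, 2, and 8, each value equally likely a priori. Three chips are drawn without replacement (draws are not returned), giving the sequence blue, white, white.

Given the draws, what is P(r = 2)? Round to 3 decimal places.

Compute the likelihood of the observed sequence for each case: P(data | r = 1) = (1/10)(9/9)(8/8) = 1/10; P(data | r = 2) = (2/10)(8/9)(7/8) = 7/45; P(data | r = 8) = (8/10)(2/9)(1/8) = 1/45.
The prior-weighted likelihoods are 1/3 · 1/10 = 1/30, 1/3 · 7/45 = 7/135, 1/3 · 1/45 = 1/135; these sum to 5/54.
So P(r = 2 | data) = (7/135) / (5/54) = 14/25.

0.560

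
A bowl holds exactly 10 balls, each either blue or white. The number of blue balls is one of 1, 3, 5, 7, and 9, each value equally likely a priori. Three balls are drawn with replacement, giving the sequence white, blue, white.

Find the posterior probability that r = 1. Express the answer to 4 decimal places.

0.1906

Compute the likelihood of the observed sequence for each case: P(data | r = 1) = (9/10)(1/10)(9/10) = 0.081; P(data | r = 3) = (7/10)(3/10)(7/10) = 0.147; P(data | r = 5) = (5/10)(5/10)(5/10) = 0.125; P(data | r = 7) = (3/10)(7/10)(3/10) = 0.063; P(data | r = 9) = (1/10)(9/10)(1/10) = 0.009.
The prior-weighted likelihoods are 1/5 · 0.081 = 0.0162, 1/5 · 0.147 = 0.0294, 1/5 · 0.125 = 0.025, 1/5 · 0.063 = 0.0126, 1/5 · 0.009 = 0.0018; summing to 0.085.
So P(r = 1 | data) = (0.0162) / (0.085) = 0.19059.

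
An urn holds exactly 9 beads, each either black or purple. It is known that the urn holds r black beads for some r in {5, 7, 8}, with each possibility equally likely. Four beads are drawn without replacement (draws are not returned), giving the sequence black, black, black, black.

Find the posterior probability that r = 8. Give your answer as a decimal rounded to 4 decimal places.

0.6364

The likelihood of the observed sequence under each hypothesis: P(data | r = 5) = (5/9)(4/8)(3/7)(2/6) = 5/126; P(data | r = 7) = (7/9)(6/8)(5/7)(4/6) = 5/18; P(data | r = 8) = (8/9)(7/8)(6/7)(5/6) = 5/9.
The prior-weighted likelihoods are 1/3 · 5/126 = 5/378, 1/3 · 5/18 = 5/54, 1/3 · 5/9 = 5/27; these sum to 55/189.
So P(r = 8 | data) = (5/27) / (55/189) = 7/11.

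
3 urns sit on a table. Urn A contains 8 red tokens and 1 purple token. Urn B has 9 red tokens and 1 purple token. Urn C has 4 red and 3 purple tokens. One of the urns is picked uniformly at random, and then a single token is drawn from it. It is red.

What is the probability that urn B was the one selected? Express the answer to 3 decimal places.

0.381

For each hypothesis, P(data | H) works out to: P(data | urn A) = (8/9) = 0.88889; P(data | urn B) = (9/10) = 0.9; P(data | urn C) = (4/7) = 0.57143.
Multiplying each by its prior: 1/3 · 0.88889 = 0.2963, 1/3 · 0.9 = 0.3, 1/3 · 0.57143 = 0.19048; summing to 0.78677.
By Bayes' rule, P(urn B | data) = (0.3) / (0.78677) = 0.3813.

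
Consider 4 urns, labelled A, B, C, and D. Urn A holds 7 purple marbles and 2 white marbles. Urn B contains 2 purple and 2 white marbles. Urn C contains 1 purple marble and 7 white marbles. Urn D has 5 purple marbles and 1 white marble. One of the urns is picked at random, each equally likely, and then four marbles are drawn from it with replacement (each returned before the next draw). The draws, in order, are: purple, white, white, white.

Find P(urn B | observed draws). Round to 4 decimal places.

Compute the likelihood of the observed sequence for each case: P(data | urn A) = (7/9)(2/9)(2/9)(2/9) = 0.0085353; P(data | urn B) = (2/4)(2/4)(2/4)(2/4) = 0.0625; P(data | urn C) = (1/8)(7/8)(7/8)(7/8) = 0.08374; P(data | urn D) = (5/6)(1/6)(1/6)(1/6) = 0.003858.
The prior-weighted likelihoods are 1/4 · 0.0085353 = 0.0021338, 1/4 · 0.0625 = 0.015625, 1/4 · 0.08374 = 0.020935, 1/4 · 0.003858 = 0.00096451; with total 0.039658.
So P(urn B | data) = (0.015625) / (0.039658) = 0.39399.

0.3940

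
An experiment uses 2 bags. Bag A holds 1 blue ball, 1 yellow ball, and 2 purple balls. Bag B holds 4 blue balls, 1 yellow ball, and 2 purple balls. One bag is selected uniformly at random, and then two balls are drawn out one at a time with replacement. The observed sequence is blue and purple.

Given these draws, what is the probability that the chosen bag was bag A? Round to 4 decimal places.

Under each hypothesis, the probability of the observed sequence is: P(data | bag A) = (1/4)(2/4) = 1/8; P(data | bag B) = (4/7)(2/7) = 8/49.
The prior-weighted likelihoods are 1/2 · 1/8 = 1/16, 1/2 · 8/49 = 4/49; with total 113/784.
So P(bag A | data) = (1/16) / (113/784) = 49/113.

0.4336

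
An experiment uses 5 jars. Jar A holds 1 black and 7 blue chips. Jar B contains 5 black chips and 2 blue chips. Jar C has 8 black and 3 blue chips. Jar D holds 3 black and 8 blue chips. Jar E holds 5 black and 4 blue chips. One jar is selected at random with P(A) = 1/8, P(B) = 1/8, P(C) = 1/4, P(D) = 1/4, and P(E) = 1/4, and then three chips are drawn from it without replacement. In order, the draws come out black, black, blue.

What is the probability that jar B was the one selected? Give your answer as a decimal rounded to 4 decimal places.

0.2017

For each hypothesis, P(data | H) works out to: P(data | jar A) = (1/8)(0/7) = 0; P(data | jar B) = (5/7)(4/6)(2/5) = 0.19048; P(data | jar C) = (8/11)(7/10)(3/9) = 0.1697; P(data | jar D) = (3/11)(2/10)(8/9) = 0.048485; P(data | jar E) = (5/9)(4/8)(4/7) = 0.15873.
Weighting by the prior gives 1/8 · 0 = 0, 1/8 · 0.19048 = 0.02381, 1/4 · 0.1697 = 0.042424, 1/4 · 0.048485 = 0.012121, 1/4 · 0.15873 = 0.039683; with total 0.11804.
By Bayes' rule, P(jar B | data) = (0.02381) / (0.11804) = 0.20171.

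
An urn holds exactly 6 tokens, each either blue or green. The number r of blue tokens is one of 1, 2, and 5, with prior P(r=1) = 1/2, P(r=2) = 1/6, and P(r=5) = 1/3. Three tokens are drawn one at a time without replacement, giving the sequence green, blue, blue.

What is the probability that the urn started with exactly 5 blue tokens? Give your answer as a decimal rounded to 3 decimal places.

Under each hypothesis, the probability of the observed sequence is: P(data | r = 1) = (5/6)(1/5)(0/4) = 0; P(data | r = 2) = (4/6)(2/5)(1/4) = 1/15; P(data | r = 5) = (1/6)(5/5)(4/4) = 1/6.
Multiplying each by its prior: 1/2 · 0 = 0, 1/6 · 1/15 = 1/90, 1/3 · 1/6 = 1/18; these sum to 1/15.
By Bayes' rule, P(r = 5 | data) = (1/18) / (1/15) = 5/6.

0.833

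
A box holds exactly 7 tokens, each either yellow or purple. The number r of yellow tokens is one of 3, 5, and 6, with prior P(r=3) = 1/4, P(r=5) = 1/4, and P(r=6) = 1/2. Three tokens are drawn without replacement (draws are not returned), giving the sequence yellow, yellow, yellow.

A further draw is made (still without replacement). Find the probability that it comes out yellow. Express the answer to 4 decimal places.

0.6863

Compute the likelihood of the observed sequence for each case: P(data | r = 3) = (3/7)(2/6)(1/5) = 1/35; P(data | r = 5) = (5/7)(4/6)(3/5) = 2/7; P(data | r = 6) = (6/7)(5/6)(4/5) = 4/7.
The prior-weighted likelihoods are 1/4 · 1/35 = 1/140, 1/4 · 2/7 = 1/14, 1/2 · 4/7 = 2/7; these sum to 51/140.
Dividing through by the total gives posterior P(r = 3 | data) = 1/51, P(r = 5 | data) = 10/51, P(r = 6 | data) = 40/51.
The predictive probability is P(yellow next | data) = (0)(1/51) + (1/2)(10/51) + (3/4)(40/51) = 35/51.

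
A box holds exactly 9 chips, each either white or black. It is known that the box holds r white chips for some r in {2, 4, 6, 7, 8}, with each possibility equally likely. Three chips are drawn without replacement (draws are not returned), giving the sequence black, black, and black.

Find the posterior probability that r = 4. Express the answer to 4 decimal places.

0.2174

Under each hypothesis, the probability of the observed sequence is: P(data | r = 2) = (7/9)(6/8)(5/7) = 5/12; P(data | r = 4) = (5/9)(4/8)(3/7) = 5/42; P(data | r = 6) = (3/9)(2/8)(1/7) = 1/84; P(data | r = 7) = (2/9)(1/8)(0/7) = 0; P(data | r = 8) = (1/9)(0/8) = 0.
Multiplying each by its prior: 1/5 · 5/12 = 1/12, 1/5 · 5/42 = 1/42, 1/5 · 1/84 = 1/420, 1/5 · 0 = 0, 1/5 · 0 = 0; summing to 23/210.
So P(r = 4 | data) = (1/42) / (23/210) = 5/23.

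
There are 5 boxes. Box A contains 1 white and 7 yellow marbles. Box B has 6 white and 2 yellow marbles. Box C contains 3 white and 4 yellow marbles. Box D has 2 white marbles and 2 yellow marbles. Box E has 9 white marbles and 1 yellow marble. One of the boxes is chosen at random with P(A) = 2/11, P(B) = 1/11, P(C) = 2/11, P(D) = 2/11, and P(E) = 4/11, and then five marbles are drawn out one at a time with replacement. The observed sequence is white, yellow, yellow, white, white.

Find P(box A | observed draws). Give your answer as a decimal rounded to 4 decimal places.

0.0173

Compute the likelihood of the observed sequence for each case: P(data | box A) = (1/8)(7/8)(7/8)(1/8)(1/8) = 0.0014954; P(data | box B) = (6/8)(2/8)(2/8)(6/8)(6/8) = 0.026367; P(data | box C) = (3/7)(4/7)(4/7)(3/7)(3/7) = 0.025704; P(data | box D) = (2/4)(2/4)(2/4)(2/4)(2/4) = 0.03125; P(data | box E) = (9/10)(1/10)(1/10)(9/10)(9/10) = 0.00729.
The prior-weighted likelihoods are 2/11 · 0.0014954 = 0.00027188, 1/11 · 0.026367 = 0.002397, 2/11 · 0.025704 = 0.0046734, 2/11 · 0.03125 = 0.0056818, 4/11 · 0.00729 = 0.0026509; these sum to 0.015675.
By Bayes' rule, P(box A | data) = (0.00027188) / (0.015675) = 0.017345.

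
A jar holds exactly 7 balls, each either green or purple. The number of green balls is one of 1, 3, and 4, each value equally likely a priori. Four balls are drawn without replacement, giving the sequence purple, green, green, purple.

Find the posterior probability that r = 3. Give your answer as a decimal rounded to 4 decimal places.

Compute the likelihood of the observed sequence for each case: P(data | r = 1) = (6/7)(1/6)(0/5) = 0; P(data | r = 3) = (4/7)(3/6)(2/5)(3/4) = 3/35; P(data | r = 4) = (3/7)(4/6)(3/5)(2/4) = 3/35.
The prior-weighted likelihoods are 1/3 · 0 = 0, 1/3 · 3/35 = 1/35, 1/3 · 3/35 = 1/35; with total 2/35.
So P(r = 3 | data) = (1/35) / (2/35) = 1/2.

0.5000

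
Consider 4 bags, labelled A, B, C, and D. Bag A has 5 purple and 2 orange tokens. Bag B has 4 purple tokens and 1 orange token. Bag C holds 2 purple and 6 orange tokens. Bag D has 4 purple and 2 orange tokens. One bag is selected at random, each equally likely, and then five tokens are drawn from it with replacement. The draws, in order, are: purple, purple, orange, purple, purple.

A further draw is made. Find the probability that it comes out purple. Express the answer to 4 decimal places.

0.7255

Under each hypothesis, the probability of the observed sequence is: P(data | bag A) = (5/7)(5/7)(2/7)(5/7)(5/7) = 0.074374; P(data | bag B) = (4/5)(4/5)(1/5)(4/5)(4/5) = 0.08192; P(data | bag C) = (2/8)(2/8)(6/8)(2/8)(2/8) = 0.0029297; P(data | bag D) = (4/6)(4/6)(2/6)(4/6)(4/6) = 0.065844.
Multiplying each by its prior: 1/4 · 0.074374 = 0.018593, 1/4 · 0.08192 = 0.02048, 1/4 · 0.0029297 = 0.00073242, 1/4 · 0.065844 = 0.016461; summing to 0.056267.
Dividing through by the total gives posterior P(bag A | data) = 0.33045, P(bag B | data) = 0.36398, P(bag C | data) = 0.013017, P(bag D | data) = 0.29255.
Averaging over the posterior, P(purple next | data) = (5/7)(0.33045) + (4/5)(0.36398) + (1/4)(0.013017) + (2/3)(0.29255) = 0.72551.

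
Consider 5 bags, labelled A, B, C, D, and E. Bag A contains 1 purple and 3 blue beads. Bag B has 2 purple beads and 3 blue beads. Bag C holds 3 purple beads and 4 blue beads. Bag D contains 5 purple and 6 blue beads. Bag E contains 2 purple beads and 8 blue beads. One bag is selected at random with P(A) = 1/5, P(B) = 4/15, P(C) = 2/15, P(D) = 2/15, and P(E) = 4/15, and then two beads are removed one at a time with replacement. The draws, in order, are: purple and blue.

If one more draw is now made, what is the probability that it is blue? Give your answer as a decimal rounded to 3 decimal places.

0.654

Under each hypothesis, the probability of the observed sequence is: P(data | bag A) = (1/4)(3/4) = 0.1875; P(data | bag B) = (2/5)(3/5) = 0.24; P(data | bag C) = (3/7)(4/7) = 0.2449; P(data | bag D) = (5/11)(6/11) = 0.24793; P(data | bag E) = (2/10)(8/10) = 0.16.
Multiplying each by its prior: 1/5 · 0.1875 = 0.0375, 4/15 · 0.24 = 0.064, 2/15 · 0.2449 = 0.032653, 2/15 · 0.24793 = 0.033058, 4/15 · 0.16 = 0.042667; these sum to 0.20988.
Dividing through by the total gives posterior P(bag A | data) = 0.17868, P(bag B | data) = 0.30494, P(bag C | data) = 0.15558, P(bag D | data) = 0.15751, P(bag E | data) = 0.20329.
Averaging over the posterior, P(blue next | data) = (3/4)(0.17868) + (3/5)(0.30494) + (4/7)(0.15558) + (6/11)(0.15751) + (4/5)(0.20329) = 0.65442.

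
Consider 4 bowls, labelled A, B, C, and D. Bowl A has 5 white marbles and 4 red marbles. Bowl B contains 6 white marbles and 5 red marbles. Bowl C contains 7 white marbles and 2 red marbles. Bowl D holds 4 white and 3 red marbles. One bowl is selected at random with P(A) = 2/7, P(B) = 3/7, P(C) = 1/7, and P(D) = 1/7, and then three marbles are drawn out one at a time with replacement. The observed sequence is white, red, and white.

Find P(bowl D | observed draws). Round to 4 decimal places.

0.1466

Compute the likelihood of the observed sequence for each case: P(data | bowl A) = (5/9)(4/9)(5/9) = 0.13717; P(data | bowl B) = (6/11)(5/11)(6/11) = 0.13524; P(data | bowl C) = (7/9)(2/9)(7/9) = 0.13443; P(data | bowl D) = (4/7)(3/7)(4/7) = 0.13994.
Weighting by the prior gives 2/7 · 0.13717 = 0.039193, 3/7 · 0.13524 = 0.057959, 1/7 · 0.13443 = 0.019204, 1/7 · 0.13994 = 0.019992; these sum to 0.13635.
By Bayes' rule, P(bowl D | data) = (0.019992) / (0.13635) = 0.14662.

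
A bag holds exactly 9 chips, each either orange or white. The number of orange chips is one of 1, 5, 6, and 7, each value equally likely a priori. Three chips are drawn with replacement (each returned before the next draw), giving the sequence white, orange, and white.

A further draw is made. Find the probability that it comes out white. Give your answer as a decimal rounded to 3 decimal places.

Under each hypothesis, the probability of the observed sequence is: P(data | r = 1) = (8/9)(1/9)(8/9) = 0.087791; P(data | r = 5) = (4/9)(5/9)(4/9) = 0.10974; P(data | r = 6) = (3/9)(6/9)(3/9) = 0.074074; P(data | r = 7) = (2/9)(7/9)(2/9) = 0.038409.
Weighting by the prior gives 1/4 · 0.087791 = 0.021948, 1/4 · 0.10974 = 0.027435, 1/4 · 0.074074 = 0.018519, 1/4 · 0.038409 = 0.0096022; with total 0.077503.
Normalising, the posterior is P(r = 1 | data) = 0.28319, P(r = 5 | data) = 0.35398, P(r = 6 | data) = 0.23894, P(r = 7 | data) = 0.12389.
Averaging over the posterior, P(white next | data) = (8/9)(0.28319) + (4/9)(0.35398) + (1/3)(0.23894) + (2/9)(0.12389) = 0.51622.

0.516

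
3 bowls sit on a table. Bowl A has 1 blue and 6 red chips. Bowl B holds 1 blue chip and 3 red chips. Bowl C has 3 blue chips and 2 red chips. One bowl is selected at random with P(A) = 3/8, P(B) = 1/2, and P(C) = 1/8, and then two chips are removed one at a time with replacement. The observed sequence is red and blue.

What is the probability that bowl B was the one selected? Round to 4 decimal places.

The likelihood of the observed sequence under each hypothesis: P(data | bowl A) = (6/7)(1/7) = 0.12245; P(data | bowl B) = (3/4)(1/4) = 0.1875; P(data | bowl C) = (2/5)(3/5) = 0.24.
The prior-weighted likelihoods are 3/8 · 0.12245 = 0.045918, 1/2 · 0.1875 = 0.09375, 1/8 · 0.24 = 0.03; summing to 0.16967.
Hence P(bowl B | data) = (0.09375) / (0.16967) = 0.55255.

0.5525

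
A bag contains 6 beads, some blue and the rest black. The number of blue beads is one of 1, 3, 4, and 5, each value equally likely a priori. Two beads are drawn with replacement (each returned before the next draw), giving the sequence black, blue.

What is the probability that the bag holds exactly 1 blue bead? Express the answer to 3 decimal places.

The likelihood of the observed sequence under each hypothesis: P(data | r = 1) = (5/6)(1/6) = 5/36; P(data | r = 3) = (3/6)(3/6) = 1/4; P(data | r = 4) = (2/6)(4/6) = 2/9; P(data | r = 5) = (1/6)(5/6) = 5/36.
Weighting by the prior gives 1/4 · 5/36 = 5/144, 1/4 · 1/4 = 1/16, 1/4 · 2/9 = 1/18, 1/4 · 5/36 = 5/144; with total 3/16.
By Bayes' rule, P(r = 1 | data) = (5/144) / (3/16) = 5/27.

0.185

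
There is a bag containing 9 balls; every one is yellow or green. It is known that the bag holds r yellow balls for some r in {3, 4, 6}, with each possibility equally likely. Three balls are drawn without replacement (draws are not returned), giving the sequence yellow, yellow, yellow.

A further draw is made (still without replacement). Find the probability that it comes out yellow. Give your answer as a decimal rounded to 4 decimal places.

Compute the likelihood of the observed sequence for each case: P(data | r = 3) = (3/9)(2/8)(1/7) = 1/84; P(data | r = 4) = (4/9)(3/8)(2/7) = 1/21; P(data | r = 6) = (6/9)(5/8)(4/7) = 5/21.
Multiplying each by its prior: 1/3 · 1/84 = 1/252, 1/3 · 1/21 = 1/63, 1/3 · 5/21 = 5/63; summing to 25/252.
Normalising, the posterior is P(r = 3 | data) = 1/25, P(r = 4 | data) = 4/25, P(r = 6 | data) = 4/5.
So P(yellow next | data) = Σ P(yellow next | H) P(H | data) = (0)(1/25) + (1/6)(4/25) + (1/2)(4/5) = 32/75.

0.4267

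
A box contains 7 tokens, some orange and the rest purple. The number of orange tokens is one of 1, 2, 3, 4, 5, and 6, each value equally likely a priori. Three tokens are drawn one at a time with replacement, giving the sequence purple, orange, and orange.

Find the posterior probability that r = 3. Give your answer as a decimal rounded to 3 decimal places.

Compute the likelihood of the observed sequence for each case: P(data | r = 1) = (6/7)(1/7)(1/7) = 0.017493; P(data | r = 2) = (5/7)(2/7)(2/7) = 0.058309; P(data | r = 3) = (4/7)(3/7)(3/7) = 0.10496; P(data | r = 4) = (3/7)(4/7)(4/7) = 0.13994; P(data | r = 5) = (2/7)(5/7)(5/7) = 0.14577; P(data | r = 6) = (1/7)(6/7)(6/7) = 0.10496.
Multiplying each by its prior: 1/6 · 0.017493 = 0.0029155, 1/6 · 0.058309 = 0.0097182, 1/6 · 0.10496 = 0.017493, 1/6 · 0.13994 = 0.023324, 1/6 · 0.14577 = 0.024295, 1/6 · 0.10496 = 0.017493; summing to 0.095238.
By Bayes' rule, P(r = 3 | data) = (0.017493) / (0.095238) = 0.18367.

0.184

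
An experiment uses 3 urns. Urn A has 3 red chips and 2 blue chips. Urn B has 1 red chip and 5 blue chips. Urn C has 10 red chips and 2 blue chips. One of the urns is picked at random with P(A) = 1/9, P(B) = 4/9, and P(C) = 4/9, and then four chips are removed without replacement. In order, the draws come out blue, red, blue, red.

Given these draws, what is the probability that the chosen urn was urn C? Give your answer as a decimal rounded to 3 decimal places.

For each hypothesis, P(data | H) works out to: P(data | urn A) = (2/5)(3/4)(1/3)(2/2) = 0.1; P(data | urn B) = (5/6)(1/5)(4/4)(0/3) = 0; P(data | urn C) = (2/12)(10/11)(1/10)(9/9) = 0.015152.
Multiplying each by its prior: 1/9 · 0.1 = 0.011111, 4/9 · 0 = 0, 4/9 · 0.015152 = 0.006734; with total 0.017845.
Hence P(urn C | data) = (0.006734) / (0.017845) = 0.37736.

0.377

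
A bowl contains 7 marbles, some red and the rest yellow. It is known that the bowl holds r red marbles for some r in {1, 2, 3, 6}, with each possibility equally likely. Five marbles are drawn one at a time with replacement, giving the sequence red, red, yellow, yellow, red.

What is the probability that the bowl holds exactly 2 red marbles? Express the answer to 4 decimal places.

Under each hypothesis, the probability of the observed sequence is: P(data | r = 1) = (1/7)(1/7)(6/7)(6/7)(1/7) = 0.002142; P(data | r = 2) = (2/7)(2/7)(5/7)(5/7)(2/7) = 0.0119; P(data | r = 3) = (3/7)(3/7)(4/7)(4/7)(3/7) = 0.025704; P(data | r = 6) = (6/7)(6/7)(1/7)(1/7)(6/7) = 0.012852.
Multiplying each by its prior: 1/4 · 0.002142 = 0.00053549, 1/4 · 0.0119 = 0.002975, 1/4 · 0.025704 = 0.0064259, 1/4 · 0.012852 = 0.0032129; these sum to 0.013149.
So P(r = 2 | data) = (0.002975) / (0.013149) = 0.22624.

0.2262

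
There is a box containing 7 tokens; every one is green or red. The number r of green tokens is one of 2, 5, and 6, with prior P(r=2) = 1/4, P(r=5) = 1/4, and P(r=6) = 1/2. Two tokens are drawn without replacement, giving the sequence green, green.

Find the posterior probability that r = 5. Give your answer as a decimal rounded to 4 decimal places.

For each hypothesis, P(data | H) works out to: P(data | r = 2) = (2/7)(1/6) = 1/21; P(data | r = 5) = (5/7)(4/6) = 10/21; P(data | r = 6) = (6/7)(5/6) = 5/7.
Multiplying each by its prior: 1/4 · 1/21 = 1/84, 1/4 · 10/21 = 5/42, 1/2 · 5/7 = 5/14; these sum to 41/84.
By Bayes' rule, P(r = 5 | data) = (5/42) / (41/84) = 10/41.

0.2439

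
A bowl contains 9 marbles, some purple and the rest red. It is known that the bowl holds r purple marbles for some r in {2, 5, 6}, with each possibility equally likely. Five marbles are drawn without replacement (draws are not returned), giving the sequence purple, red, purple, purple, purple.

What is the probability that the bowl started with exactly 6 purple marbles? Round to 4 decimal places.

For each hypothesis, P(data | H) works out to: P(data | r = 2) = (2/9)(7/8)(1/7)(0/6) = 0; P(data | r = 5) = (5/9)(4/8)(4/7)(3/6)(2/5) = 2/63; P(data | r = 6) = (6/9)(3/8)(5/7)(4/6)(3/5) = 1/14.
Weighting by the prior gives 1/3 · 0 = 0, 1/3 · 2/63 = 2/189, 1/3 · 1/14 = 1/42; with total 13/378.
Hence P(r = 6 | data) = (1/42) / (13/378) = 9/13.

0.6923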